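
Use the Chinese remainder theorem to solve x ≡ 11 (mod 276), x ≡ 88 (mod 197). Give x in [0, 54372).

51899

Write x = 11 + 276·k. Then 276·k ≡ 88 − 11 ≡ 77 (mod 197).
Need 276⁻¹ mod 197. Extended Euclid on (197, 79):
197 = 2·79 + 39
79 = 2·39 + 1
39 = 39·1 + 0
Back-substitute:
1 = 79 − 2·39
1 = −2·197 + 5·79
276⁻¹ ≡ 5 (mod 197), so k ≡ 5·77 ≡ 188 (mod 197).
x = 11 + 276·188 = 51899.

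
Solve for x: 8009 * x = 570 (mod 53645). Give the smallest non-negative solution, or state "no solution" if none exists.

First find gcd(8009, 53645):
53645 = 6·8009 + 5591
8009 = 1·5591 + 2418
5591 = 2·2418 + 755
2418 = 3·755 + 153
755 = 4·153 + 143
153 = 1·143 + 10
143 = 14·10 + 3
10 = 3·3 + 1
3 = 3·1 + 0
gcd = 1, so a unique solution mod 53645 exists.
Back-substitute for the Bézout coefficients:
1 = 10 − 3·3
1 = −3·143 + 43·10
1 = 43·153 − 46·143
1 = −46·755 + 227·153
1 = 227·2418 − 727·755
1 = −727·5591 + 1681·2418
1 = 1681·8009 − 2408·5591
1 = −2408·53645 + 16129·8009
So 8009·(16129) ≡ 1 (mod 53645), giving 8009⁻¹ ≡ 16129.
x ≡ 8009⁻¹·570 ≡ 16129·570 ≡ 20235 (mod 53645).

20235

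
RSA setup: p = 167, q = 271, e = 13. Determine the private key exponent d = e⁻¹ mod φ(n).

34477

φ(n) = (p−1)(q−1) = 166·270 = 44820.
Need d with 13·d ≡ 1 (mod 44820). Apply the extended Euclidean algorithm:
44820 = 3447×13 + 9
13 = 1×9 + 4
9 = 2×4 + 1
4 = 4×1 + 0
Back-substitute:
1 = 9 − 2·4
1 = −2·13 + 3·9
1 = 3·44820 − 10343·13
So 13·(-10343) ≡ 1 (mod 44820), hence d ≡ -10343 ≡ 34477 (mod 44820).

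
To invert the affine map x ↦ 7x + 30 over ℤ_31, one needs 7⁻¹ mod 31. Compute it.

Apply the Euclidean algorithm to 31 and 7:
31 = 4×7 + 3
7 = 2×3 + 1
3 = 3×1 + 0
gcd = 1, so the inverse exists. Back-substitute:
1 = 7 − 2·3
1 = −2·31 + 9·7
So 7·9 ≡ 1 (mod 31).

9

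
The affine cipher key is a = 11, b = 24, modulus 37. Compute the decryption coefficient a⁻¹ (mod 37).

Run Euclid on (37, 11):
37 = 3·11 + 4
11 = 2·4 + 3
4 = 1·3 + 1
3 = 3·1 + 0
gcd = 1, so the inverse exists. Back-substitute:
1 = 4 − 3
1 = −11 + 3·4
1 = 3·37 − 10·11
Thus 11·(-10) ≡ 1 (mod 37); reducing, -10 mod 37 = 27.

27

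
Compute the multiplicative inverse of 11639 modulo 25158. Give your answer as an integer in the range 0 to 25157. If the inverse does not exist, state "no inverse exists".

2663

Apply the Euclidean algorithm to 25158 and 11639:
25158 = 2*11639 + 1880
11639 = 6*1880 + 359
1880 = 5*359 + 85
359 = 4*85 + 19
85 = 4*19 + 9
19 = 2*9 + 1
9 = 9*1 + 0
The gcd is 1. Working backward:
1 = 19 − 2·9
1 = −2·85 + 9·19
1 = 9·359 − 38·85
1 = −38·1880 + 199·359
1 = 199·11639 − 1232·1880
1 = −1232·25158 + 2663·11639
So 11639·2663 ≡ 1 (mod 25158).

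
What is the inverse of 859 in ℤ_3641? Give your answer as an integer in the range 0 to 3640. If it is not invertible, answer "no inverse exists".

3268

Apply the Euclidean algorithm to 3641 and 859:
3641 = 4*859 + 205
859 = 4*205 + 39
205 = 5*39 + 10
39 = 3*10 + 9
10 = 1*9 + 1
9 = 9*1 + 0
The gcd is 1. Working backward:
1 = 10 − 9
1 = −39 + 4·10
1 = 4·205 − 21·39
1 = −21·859 + 88·205
1 = 88·3641 − 373·859
Thus 859·(-373) ≡ 1 (mod 3641); reducing, -373 mod 3641 = 3268.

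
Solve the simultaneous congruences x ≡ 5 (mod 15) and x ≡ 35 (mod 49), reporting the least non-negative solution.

Write x = 5 + 15·k. Then 15·k ≡ 35 − 5 ≡ 30 (mod 49).
Need 15⁻¹ mod 49. Extended Euclid on (49, 15):
49 = 3×15 + 4
15 = 3×4 + 3
4 = 1×3 + 1
3 = 3×1 + 0
Back-substitute:
1 = 4 − 3
1 = −15 + 4·4
1 = 4·49 − 13·15
15⁻¹ ≡ 36 (mod 49), so k ≡ 36·30 ≡ 2 (mod 49).
x = 5 + 15·2 = 35.

35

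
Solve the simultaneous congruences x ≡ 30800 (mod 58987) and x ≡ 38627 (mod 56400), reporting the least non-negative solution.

1540830227

Write x = 30800 + 58987·k. Then 58987·k ≡ 38627 − 30800 ≡ 7827 (mod 56400).
Need 58987⁻¹ mod 56400. Extended Euclid on (56400, 2587):
56400 = 21×2587 + 2073
2587 = 1×2073 + 514
2073 = 4×514 + 17
514 = 30×17 + 4
17 = 4×4 + 1
4 = 4×1 + 0
Back-substitute:
1 = 17 − 4·4
1 = −4·514 + 121·17
1 = 121·2073 − 488·514
1 = −488·2587 + 609·2073
1 = 609·56400 − 13277·2587
58987⁻¹ ≡ 43123 (mod 56400), so k ≡ 43123·7827 ≡ 26121 (mod 56400).
x = 30800 + 58987·26121 = 1540830227.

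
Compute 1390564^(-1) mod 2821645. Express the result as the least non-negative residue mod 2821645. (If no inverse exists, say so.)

gcd(2821645, 1390564) by repeated division:
2821645 = 2·1390564 + 40517
1390564 = 34·40517 + 12986
40517 = 3·12986 + 1559
12986 = 8·1559 + 514
1559 = 3·514 + 17
514 = 30·17 + 4
17 = 4·4 + 1
4 = 4·1 + 0
gcd = 1, so the inverse exists. Back-substitute:
1 = 17 − 4·4
1 = −4·514 + 121·17
1 = 121·1559 − 367·514
1 = −367·12986 + 3057·1559
1 = 3057·40517 − 9538·12986
1 = −9538·1390564 + 327349·40517
1 = 327349·2821645 − 664236·1390564
So 1390564·(-664236) ≡ 1 (mod 2821645), and -664236 ≡ 2157409 (mod 2821645).

2157409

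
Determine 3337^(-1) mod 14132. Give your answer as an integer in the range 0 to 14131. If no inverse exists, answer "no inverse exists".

13429

gcd(14132, 3337) by repeated division:
14132 = 4×3337 + 784
3337 = 4×784 + 201
784 = 3×201 + 181
201 = 1×181 + 20
181 = 9×20 + 1
20 = 20×1 + 0
gcd = 1, so the inverse exists. Back-substitute:
1 = 181 − 9·20
1 = −9·201 + 10·181
1 = 10·784 − 39·201
1 = −39·3337 + 166·784
1 = 166·14132 − 703·3337
Thus 3337·(-703) ≡ 1 (mod 14132); reducing, -703 mod 14132 = 13429.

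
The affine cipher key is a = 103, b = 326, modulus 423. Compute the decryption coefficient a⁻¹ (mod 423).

Run Euclid on (423, 103):
423 = 4·103 + 11
103 = 9·11 + 4
11 = 2·4 + 3
4 = 1·3 + 1
3 = 3·1 + 0
Since gcd(103, 423) = 1, back-substitute to write 1 as a combination:
1 = 4 − 3
1 = −11 + 3·4
1 = 3·103 − 28·11
1 = −28·423 + 115·103
So 103·115 ≡ 1 (mod 423).

115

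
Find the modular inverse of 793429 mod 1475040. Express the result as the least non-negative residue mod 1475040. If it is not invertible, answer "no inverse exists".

Euclidean algorithm on 1475040, 793429:
1475040 = 1*793429 + 681611
793429 = 1*681611 + 111818
681611 = 6*111818 + 10703
111818 = 10*10703 + 4788
10703 = 2*4788 + 1127
4788 = 4*1127 + 280
1127 = 4*280 + 7
280 = 40*7 + 0
gcd(793429, 1475040) = 7 ≠ 1, so 793429 has no multiplicative inverse modulo 1475040.

no inverse exists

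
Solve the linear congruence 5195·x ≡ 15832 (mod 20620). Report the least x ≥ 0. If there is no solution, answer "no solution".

gcd(5195, 20620):
20620 = 3*5195 + 5035
5195 = 1*5035 + 160
5035 = 31*160 + 75
160 = 2*75 + 10
75 = 7*10 + 5
10 = 2*5 + 0
gcd = 5, but 5 ∤ 15832, so the congruence has no solution.

no solution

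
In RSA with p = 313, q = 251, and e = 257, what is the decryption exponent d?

77393

φ(n) = (p−1)(q−1) = 312·250 = 78000.
Need d with 257·d ≡ 1 (mod 78000). Apply the extended Euclidean algorithm:
78000 = 303×257 + 129
257 = 1×129 + 128
129 = 1×128 + 1
128 = 128×1 + 0
Back-substitute:
1 = 129 − 128
1 = −257 + 2·129
1 = 2·78000 − 607·257
So 257·(-607) ≡ 1 (mod 78000), hence d ≡ -607 ≡ 77393 (mod 78000).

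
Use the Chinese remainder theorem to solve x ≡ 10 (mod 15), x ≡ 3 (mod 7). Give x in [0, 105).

10

Write x = 10 + 15·k. Then 15·k ≡ 3 − 10 ≡ 0 (mod 7).
Need 15⁻¹ mod 7. Extended Euclid on (7, 1):
7 = 7·1 + 0
15⁻¹ ≡ 1 (mod 7), so k ≡ 1·0 ≡ 0 (mod 7).
x = 10 + 15·0 = 10.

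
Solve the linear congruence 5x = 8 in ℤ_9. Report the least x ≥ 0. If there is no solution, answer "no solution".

7

First find gcd(5, 9):
9 = 1·5 + 4
5 = 1·4 + 1
4 = 4·1 + 0
gcd = 1, so a unique solution mod 9 exists.
Back-substitute for the Bézout coefficients:
1 = 5 − 4
1 = −9 + 2·5
So 5·(2) ≡ 1 (mod 9), giving 5⁻¹ ≡ 2.
x ≡ 5⁻¹·8 ≡ 2·8 ≡ 7 (mod 9).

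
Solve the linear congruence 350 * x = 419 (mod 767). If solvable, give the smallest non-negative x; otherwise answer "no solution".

First find gcd(350, 767):
767 = 2·350 + 67
350 = 5·67 + 15
67 = 4·15 + 7
15 = 2·7 + 1
7 = 7·1 + 0
gcd = 1, so a unique solution mod 767 exists.
Back-substitute for the Bézout coefficients:
1 = 15 − 2·7
1 = −2·67 + 9·15
1 = 9·350 − 47·67
1 = −47·767 + 103·350
So 350·(103) ≡ 1 (mod 767), giving 350⁻¹ ≡ 103.
x ≡ 350⁻¹·419 ≡ 103·419 ≡ 205 (mod 767).

205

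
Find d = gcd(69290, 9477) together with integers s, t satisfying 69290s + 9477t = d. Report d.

Euclidean algorithm:
69290 = 7*9477 + 2951
9477 = 3*2951 + 624
2951 = 4*624 + 455
624 = 1*455 + 169
455 = 2*169 + 117
169 = 1*117 + 52
117 = 2*52 + 13
52 = 4*13 + 0
gcd(69290, 9477) = 13.
Express as a combination:
13 = 117 − 2·52
13 = −2·169 + 3·117
13 = 3·455 − 8·169
13 = −8·624 + 11·455
13 = 11·2951 − 52·624
13 = −52·9477 + 167·2951
13 = 167·69290 − 1221·9477
So 13 = (167)·69290 + (-1221)·9477.

13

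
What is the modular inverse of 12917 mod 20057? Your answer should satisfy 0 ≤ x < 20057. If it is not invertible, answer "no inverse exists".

6048

Run Euclid on (20057, 12917):
20057 = 1×12917 + 7140
12917 = 1×7140 + 5777
7140 = 1×5777 + 1363
5777 = 4×1363 + 325
1363 = 4×325 + 63
325 = 5×63 + 10
63 = 6×10 + 3
10 = 3×3 + 1
3 = 3×1 + 0
The gcd is 1. Working backward:
1 = 10 − 3·3
1 = −3·63 + 19·10
1 = 19·325 − 98·63
1 = −98·1363 + 411·325
1 = 411·5777 − 1742·1363
1 = −1742·7140 + 2153·5777
1 = 2153·12917 − 3895·7140
1 = −3895·20057 + 6048·12917
So 12917·6048 ≡ 1 (mod 20057).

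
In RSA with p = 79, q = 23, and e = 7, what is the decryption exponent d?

φ(n) = (p−1)(q−1) = 78·22 = 1716.
Need d with 7·d ≡ 1 (mod 1716). Apply the extended Euclidean algorithm:
1716 = 245*7 + 1
7 = 7*1 + 0
Back-substitute:
1 = 1716 − 245·7
So 7·(-245) ≡ 1 (mod 1716), hence d ≡ -245 ≡ 1471 (mod 1716).

1471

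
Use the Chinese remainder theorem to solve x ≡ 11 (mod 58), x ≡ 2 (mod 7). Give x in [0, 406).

Write x = 11 + 58·k. Then 58·k ≡ 2 − 11 ≡ 5 (mod 7).
Need 58⁻¹ mod 7. Extended Euclid on (7, 2):
7 = 3·2 + 1
2 = 2·1 + 0
Back-substitute:
1 = 7 − 3·2
58⁻¹ ≡ 4 (mod 7), so k ≡ 4·5 ≡ 6 (mod 7).
x = 11 + 58·6 = 359.

359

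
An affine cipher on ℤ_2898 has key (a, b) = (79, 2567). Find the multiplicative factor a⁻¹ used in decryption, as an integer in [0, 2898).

697

Run Euclid on (2898, 79):
2898 = 36·79 + 54
79 = 1·54 + 25
54 = 2·25 + 4
25 = 6·4 + 1
4 = 4·1 + 0
The gcd is 1. Working backward:
1 = 25 − 6·4
1 = −6·54 + 13·25
1 = 13·79 − 19·54
1 = −19·2898 + 697·79
So 79·697 ≡ 1 (mod 2898).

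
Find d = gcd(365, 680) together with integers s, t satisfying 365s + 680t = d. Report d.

Euclidean algorithm:
680 = 1*365 + 315
365 = 1*315 + 50
315 = 6*50 + 15
50 = 3*15 + 5
15 = 3*5 + 0
gcd(365, 680) = 5.
Back-substituting:
5 = 50 − 3·15
5 = −3·315 + 19·50
5 = 19·365 − 22·315
5 = −22·680 + 41·365
So 5 = (-22)·680 + (41)·365.

5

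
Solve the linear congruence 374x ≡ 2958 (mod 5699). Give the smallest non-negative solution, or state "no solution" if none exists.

First find gcd(374, 5699):
5699 = 15*374 + 89
374 = 4*89 + 18
89 = 4*18 + 17
18 = 1*17 + 1
17 = 17*1 + 0
gcd = 1, so a unique solution mod 5699 exists.
Back-substitute for the Bézout coefficients:
1 = 18 − 17
1 = −89 + 5·18
1 = 5·374 − 21·89
1 = −21·5699 + 320·374
So 374·(320) ≡ 1 (mod 5699), giving 374⁻¹ ≡ 320.
x ≡ 374⁻¹·2958 ≡ 320·2958 ≡ 526 (mod 5699).

526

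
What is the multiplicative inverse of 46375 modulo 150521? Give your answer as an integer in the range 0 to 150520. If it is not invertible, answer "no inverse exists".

Euclidean algorithm on 150521, 46375:
150521 = 3*46375 + 11396
46375 = 4*11396 + 791
11396 = 14*791 + 322
791 = 2*322 + 147
322 = 2*147 + 28
147 = 5*28 + 7
28 = 4*7 + 0
The gcd is 7, not 1, hence no inverse exists.

no inverse exists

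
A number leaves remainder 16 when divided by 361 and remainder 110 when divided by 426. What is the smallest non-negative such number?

Write x = 16 + 361·k. Then 361·k ≡ 110 − 16 ≡ 94 (mod 426).
Need 361⁻¹ mod 426. Extended Euclid on (426, 361):
426 = 1×361 + 65
361 = 5×65 + 36
65 = 1×36 + 29
36 = 1×29 + 7
29 = 4×7 + 1
7 = 7×1 + 0
Back-substitute:
1 = 29 − 4·7
1 = −4·36 + 5·29
1 = 5·65 − 9·36
1 = −9·361 + 50·65
1 = 50·426 − 59·361
361⁻¹ ≡ 367 (mod 426), so k ≡ 367·94 ≡ 418 (mod 426).
x = 16 + 361·418 = 150914.

150914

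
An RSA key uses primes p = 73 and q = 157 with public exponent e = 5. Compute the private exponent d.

φ(n) = (p−1)(q−1) = 72·156 = 11232.
Need d with 5·d ≡ 1 (mod 11232). Apply the extended Euclidean algorithm:
11232 = 2246*5 + 2
5 = 2*2 + 1
2 = 2*1 + 0
Back-substitute:
1 = 5 − 2·2
1 = −2·11232 + 4493·5
So 5·4493 ≡ 1 (mod 11232), hence d = 4493.

4493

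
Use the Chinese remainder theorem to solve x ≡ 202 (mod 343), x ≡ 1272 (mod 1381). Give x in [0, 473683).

Write x = 202 + 343·k. Then 343·k ≡ 1272 − 202 ≡ 1070 (mod 1381).
Need 343⁻¹ mod 1381. Extended Euclid on (1381, 343):
1381 = 4×343 + 9
343 = 38×9 + 1
9 = 9×1 + 0
Back-substitute:
1 = 343 − 38·9
1 = −38·1381 + 153·343
343⁻¹ ≡ 153 (mod 1381), so k ≡ 153·1070 ≡ 752 (mod 1381).
x = 202 + 343·752 = 258138.

258138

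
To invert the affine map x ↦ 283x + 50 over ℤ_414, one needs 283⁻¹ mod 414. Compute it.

gcd(414, 283) by repeated division:
414 = 1*283 + 131
283 = 2*131 + 21
131 = 6*21 + 5
21 = 4*5 + 1
5 = 5*1 + 0
The gcd is 1. Working backward:
1 = 21 − 4·5
1 = −4·131 + 25·21
1 = 25·283 − 54·131
1 = −54·414 + 79·283
So 283·79 ≡ 1 (mod 414).

79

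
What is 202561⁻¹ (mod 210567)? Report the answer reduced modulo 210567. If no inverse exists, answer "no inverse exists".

Run Euclid on (210567, 202561):
210567 = 1*202561 + 8006
202561 = 25*8006 + 2411
8006 = 3*2411 + 773
2411 = 3*773 + 92
773 = 8*92 + 37
92 = 2*37 + 18
37 = 2*18 + 1
18 = 18*1 + 0
The gcd is 1. Working backward:
1 = 37 − 2·18
1 = −2·92 + 5·37
1 = 5·773 − 42·92
1 = −42·2411 + 131·773
1 = 131·8006 − 435·2411
1 = −435·202561 + 11006·8006
1 = 11006·210567 − 11441·202561
So 202561·(-11441) ≡ 1 (mod 210567), and -11441 ≡ 199126 (mod 210567).

199126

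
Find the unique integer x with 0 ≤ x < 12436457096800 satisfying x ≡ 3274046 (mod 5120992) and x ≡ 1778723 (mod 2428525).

1195785631998

Write x = 3274046 + 5120992·k. Then 5120992·k ≡ 1778723 − 3274046 ≡ 933202 (mod 2428525).
Need 5120992⁻¹ mod 2428525. Extended Euclid on (2428525, 263942):
2428525 = 9·263942 + 53047
263942 = 4·53047 + 51754
53047 = 1·51754 + 1293
51754 = 40·1293 + 34
1293 = 38·34 + 1
34 = 34·1 + 0
Back-substitute:
1 = 1293 − 38·34
1 = −38·51754 + 1521·1293
1 = 1521·53047 − 1559·51754
1 = −1559·263942 + 7757·53047
1 = 7757·2428525 − 71372·263942
5120992⁻¹ ≡ 2357153 (mod 2428525), so k ≡ 2357153·933202 ≡ 233506 (mod 2428525).
x = 3274046 + 5120992·233506 = 1195785631998.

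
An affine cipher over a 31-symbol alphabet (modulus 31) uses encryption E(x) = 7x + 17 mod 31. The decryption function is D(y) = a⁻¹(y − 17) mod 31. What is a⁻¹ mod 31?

Extended Euclidean algorithm:
31 = 4×7 + 3
7 = 2×3 + 1
3 = 3×1 + 0
Since gcd(7, 31) = 1, back-substitute to write 1 as a combination:
1 = 7 − 2·3
1 = −2·31 + 9·7
So 7·9 ≡ 1 (mod 31).

9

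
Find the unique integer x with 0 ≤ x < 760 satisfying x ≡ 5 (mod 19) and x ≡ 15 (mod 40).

575

Write x = 5 + 19·k. Then 19·k ≡ 15 − 5 ≡ 10 (mod 40).
Need 19⁻¹ mod 40. Extended Euclid on (40, 19):
40 = 2×19 + 2
19 = 9×2 + 1
2 = 2×1 + 0
Back-substitute:
1 = 19 − 9·2
1 = −9·40 + 19·19
19⁻¹ ≡ 19 (mod 40), so k ≡ 19·10 ≡ 30 (mod 40).
x = 5 + 19·30 = 575.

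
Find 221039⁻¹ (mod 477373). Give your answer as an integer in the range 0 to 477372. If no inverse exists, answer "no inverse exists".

no inverse exists

Euclidean algorithm on 477373, 221039:
477373 = 2×221039 + 35295
221039 = 6×35295 + 9269
35295 = 3×9269 + 7488
9269 = 1×7488 + 1781
7488 = 4×1781 + 364
1781 = 4×364 + 325
364 = 1×325 + 39
325 = 8×39 + 13
39 = 3×13 + 0
The gcd is 13, not 1, hence no inverse exists.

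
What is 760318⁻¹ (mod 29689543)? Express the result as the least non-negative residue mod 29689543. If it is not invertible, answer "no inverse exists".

no inverse exists

Compute gcd(760318, 29689543):
29689543 = 39*760318 + 37141
760318 = 20*37141 + 17498
37141 = 2*17498 + 2145
17498 = 8*2145 + 338
2145 = 6*338 + 117
338 = 2*117 + 104
117 = 1*104 + 13
104 = 8*13 + 0
Since gcd = 13 > 1, 760318 is not a unit mod 29689543.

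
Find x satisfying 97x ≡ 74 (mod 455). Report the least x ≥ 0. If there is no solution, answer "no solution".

First find gcd(97, 455):
455 = 4*97 + 67
97 = 1*67 + 30
67 = 2*30 + 7
30 = 4*7 + 2
7 = 3*2 + 1
2 = 2*1 + 0
gcd = 1, so a unique solution mod 455 exists.
Back-substitute for the Bézout coefficients:
1 = 7 − 3·2
1 = −3·30 + 13·7
1 = 13·67 − 29·30
1 = −29·97 + 42·67
1 = 42·455 − 197·97
So 97·(-197) ≡ 1 (mod 455), giving 97⁻¹ ≡ 258.
x ≡ 97⁻¹·74 ≡ 258·74 ≡ 437 (mod 455).

437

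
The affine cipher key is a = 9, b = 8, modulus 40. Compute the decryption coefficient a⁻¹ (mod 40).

Apply the Euclidean algorithm to 40 and 9:
40 = 4*9 + 4
9 = 2*4 + 1
4 = 4*1 + 0
gcd = 1, so the inverse exists. Back-substitute:
1 = 9 − 2·4
1 = −2·40 + 9·9
So 9·9 ≡ 1 (mod 40).

9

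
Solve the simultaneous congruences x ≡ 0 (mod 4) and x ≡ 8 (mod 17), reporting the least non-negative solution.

8

Write x = 0 + 4·k. Then 4·k ≡ 8 − 0 ≡ 8 (mod 17).
Need 4⁻¹ mod 17. Extended Euclid on (17, 4):
17 = 4·4 + 1
4 = 4·1 + 0
Back-substitute:
1 = 17 − 4·4
4⁻¹ ≡ 13 (mod 17), so k ≡ 13·8 ≡ 2 (mod 17).
x = 0 + 4·2 = 8.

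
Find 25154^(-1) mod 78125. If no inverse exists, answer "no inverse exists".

7569

Run Euclid on (78125, 25154):
78125 = 3*25154 + 2663
25154 = 9*2663 + 1187
2663 = 2*1187 + 289
1187 = 4*289 + 31
289 = 9*31 + 10
31 = 3*10 + 1
10 = 10*1 + 0
gcd = 1, so the inverse exists. Back-substitute:
1 = 31 − 3·10
1 = −3·289 + 28·31
1 = 28·1187 − 115·289
1 = −115·2663 + 258·1187
1 = 258·25154 − 2437·2663
1 = −2437·78125 + 7569·25154
So 25154·7569 ≡ 1 (mod 78125).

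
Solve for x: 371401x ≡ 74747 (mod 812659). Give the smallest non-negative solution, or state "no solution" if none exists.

First find gcd(371401, 812659):
812659 = 2×371401 + 69857
371401 = 5×69857 + 22116
69857 = 3×22116 + 3509
22116 = 6×3509 + 1062
3509 = 3×1062 + 323
1062 = 3×323 + 93
323 = 3×93 + 44
93 = 2×44 + 5
44 = 8×5 + 4
5 = 1×4 + 1
4 = 4×1 + 0
gcd = 1, so a unique solution mod 812659 exists.
Back-substitute for the Bézout coefficients:
1 = 5 − 4
1 = −44 + 9·5
1 = 9·93 − 19·44
1 = −19·323 + 66·93
1 = 66·1062 − 217·323
1 = −217·3509 + 717·1062
1 = 717·22116 − 4519·3509
1 = −4519·69857 + 14274·22116
1 = 14274·371401 − 75889·69857
1 = −75889·812659 + 166052·371401
So 371401·(166052) ≡ 1 (mod 812659), giving 371401⁻¹ ≡ 166052.
x ≡ 371401⁻¹·74747 ≡ 166052·74747 ≡ 147937 (mod 812659).

147937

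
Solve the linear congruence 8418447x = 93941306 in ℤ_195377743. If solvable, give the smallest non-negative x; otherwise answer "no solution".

21911188

First find gcd(8418447, 195377743):
195377743 = 23*8418447 + 1753462
8418447 = 4*1753462 + 1404599
1753462 = 1*1404599 + 348863
1404599 = 4*348863 + 9147
348863 = 38*9147 + 1277
9147 = 7*1277 + 208
1277 = 6*208 + 29
208 = 7*29 + 5
29 = 5*5 + 4
5 = 1*4 + 1
4 = 4*1 + 0
gcd = 1, so a unique solution mod 195377743 exists.
Back-substitute for the Bézout coefficients:
1 = 5 − 4
1 = −29 + 6·5
1 = 6·208 − 43·29
1 = −43·1277 + 264·208
1 = 264·9147 − 1891·1277
1 = −1891·348863 + 72122·9147
1 = 72122·1404599 − 290379·348863
1 = −290379·1753462 + 362501·1404599
1 = 362501·8418447 − 1740383·1753462
1 = −1740383·195377743 + 40391310·8418447
So 8418447·(40391310) ≡ 1 (mod 195377743), giving 8418447⁻¹ ≡ 40391310.
x ≡ 8418447⁻¹·93941306 ≡ 40391310·93941306 ≡ 21911188 (mod 195377743).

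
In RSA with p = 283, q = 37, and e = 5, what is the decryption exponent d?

4061

φ(n) = (p−1)(q−1) = 282·36 = 10152.
Need d with 5·d ≡ 1 (mod 10152). Apply the extended Euclidean algorithm:
10152 = 2030·5 + 2
5 = 2·2 + 1
2 = 2·1 + 0
Back-substitute:
1 = 5 − 2·2
1 = −2·10152 + 4061·5
So 5·4061 ≡ 1 (mod 10152), hence d = 4061.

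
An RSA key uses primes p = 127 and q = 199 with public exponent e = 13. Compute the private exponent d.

φ(n) = (p−1)(q−1) = 126·198 = 24948.
Need d with 13·d ≡ 1 (mod 24948). Apply the extended Euclidean algorithm:
24948 = 1919*13 + 1
13 = 13*1 + 0
Back-substitute:
1 = 24948 − 1919·13
So 13·(-1919) ≡ 1 (mod 24948), hence d ≡ -1919 ≡ 23029 (mod 24948).

23029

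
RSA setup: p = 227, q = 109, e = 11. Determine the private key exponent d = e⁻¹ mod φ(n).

φ(n) = (p−1)(q−1) = 226·108 = 24408.
Need d with 11·d ≡ 1 (mod 24408). Apply the extended Euclidean algorithm:
24408 = 2218×11 + 10
11 = 1×10 + 1
10 = 10×1 + 0
Back-substitute:
1 = 11 − 10
1 = −24408 + 2219·11
So 11·2219 ≡ 1 (mod 24408), hence d = 2219.

2219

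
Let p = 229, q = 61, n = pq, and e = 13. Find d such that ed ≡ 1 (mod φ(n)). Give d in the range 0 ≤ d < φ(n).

φ(n) = (p−1)(q−1) = 228·60 = 13680.
Need d with 13·d ≡ 1 (mod 13680). Apply the extended Euclidean algorithm:
13680 = 1052×13 + 4
13 = 3×4 + 1
4 = 4×1 + 0
Back-substitute:
1 = 13 − 3·4
1 = −3·13680 + 3157·13
So 13·3157 ≡ 1 (mod 13680), hence d = 3157.

3157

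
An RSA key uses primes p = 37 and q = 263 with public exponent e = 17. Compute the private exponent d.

φ(n) = (p−1)(q−1) = 36·262 = 9432.
Need d with 17·d ≡ 1 (mod 9432). Apply the extended Euclidean algorithm:
9432 = 554*17 + 14
17 = 1*14 + 3
14 = 4*3 + 2
3 = 1*2 + 1
2 = 2*1 + 0
Back-substitute:
1 = 3 − 2
1 = −14 + 5·3
1 = 5·17 − 6·14
1 = −6·9432 + 3329·17
So 17·3329 ≡ 1 (mod 9432), hence d = 3329.

3329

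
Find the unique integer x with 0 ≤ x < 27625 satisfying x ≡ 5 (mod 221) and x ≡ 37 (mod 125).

Write x = 5 + 221·k. Then 221·k ≡ 37 − 5 ≡ 32 (mod 125).
Need 221⁻¹ mod 125. Extended Euclid on (125, 96):
125 = 1×96 + 29
96 = 3×29 + 9
29 = 3×9 + 2
9 = 4×2 + 1
2 = 2×1 + 0
Back-substitute:
1 = 9 − 4·2
1 = −4·29 + 13·9
1 = 13·96 − 43·29
1 = −43·125 + 56·96
221⁻¹ ≡ 56 (mod 125), so k ≡ 56·32 ≡ 42 (mod 125).
x = 5 + 221·42 = 9287.

9287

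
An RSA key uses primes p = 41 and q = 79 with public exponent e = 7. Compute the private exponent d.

φ(n) = (p−1)(q−1) = 40·78 = 3120.
Need d with 7·d ≡ 1 (mod 3120). Apply the extended Euclidean algorithm:
3120 = 445*7 + 5
7 = 1*5 + 2
5 = 2*2 + 1
2 = 2*1 + 0
Back-substitute:
1 = 5 − 2·2
1 = −2·7 + 3·5
1 = 3·3120 − 1337·7
So 7·(-1337) ≡ 1 (mod 3120), hence d ≡ -1337 ≡ 1783 (mod 3120).

1783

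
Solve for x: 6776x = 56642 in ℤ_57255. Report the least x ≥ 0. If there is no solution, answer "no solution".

gcd(6776, 57255):
57255 = 8×6776 + 3047
6776 = 2×3047 + 682
3047 = 4×682 + 319
682 = 2×319 + 44
319 = 7×44 + 11
44 = 4×11 + 0
gcd = 11, but 11 ∤ 56642, so the congruence has no solution.

no solution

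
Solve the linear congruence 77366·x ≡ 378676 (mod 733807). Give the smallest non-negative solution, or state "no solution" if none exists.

First find gcd(77366, 733807):
733807 = 9*77366 + 37513
77366 = 2*37513 + 2340
37513 = 16*2340 + 73
2340 = 32*73 + 4
73 = 18*4 + 1
4 = 4*1 + 0
gcd = 1, so a unique solution mod 733807 exists.
Back-substitute for the Bézout coefficients:
1 = 73 − 18·4
1 = −18·2340 + 577·73
1 = 577·37513 − 9250·2340
1 = −9250·77366 + 19077·37513
1 = 19077·733807 − 180943·77366
So 77366·(-180943) ≡ 1 (mod 733807), giving 77366⁻¹ ≡ 552864.
x ≡ 77366⁻¹·378676 ≡ 552864·378676 ≡ 457157 (mod 733807).

457157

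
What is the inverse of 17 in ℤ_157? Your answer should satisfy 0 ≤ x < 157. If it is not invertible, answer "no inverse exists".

37

Run Euclid on (157, 17):
157 = 9·17 + 4
17 = 4·4 + 1
4 = 4·1 + 0
The gcd is 1. Working backward:
1 = 17 − 4·4
1 = −4·157 + 37·17
So 17·37 ≡ 1 (mod 157).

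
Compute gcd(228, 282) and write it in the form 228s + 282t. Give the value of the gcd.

6

Apply Euclid's algorithm to 282 and 228:
282 = 1×228 + 54
228 = 4×54 + 12
54 = 4×12 + 6
12 = 2×6 + 0
gcd(228, 282) = 6.
Express as a combination:
6 = 54 − 4·12
6 = −4·228 + 17·54
6 = 17·282 − 21·228
So 6 = (17)·282 + (-21)·228.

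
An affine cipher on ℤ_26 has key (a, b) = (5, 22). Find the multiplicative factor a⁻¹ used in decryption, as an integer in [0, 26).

21

Run Euclid on (26, 5):
26 = 5*5 + 1
5 = 5*1 + 0
gcd = 1, so the inverse exists. Back-substitute:
1 = 26 − 5·5
Thus 5·(-5) ≡ 1 (mod 26); reducing, -5 mod 26 = 21.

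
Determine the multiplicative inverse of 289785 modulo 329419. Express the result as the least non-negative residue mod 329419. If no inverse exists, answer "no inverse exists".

Run Euclid on (329419, 289785):
329419 = 1×289785 + 39634
289785 = 7×39634 + 12347
39634 = 3×12347 + 2593
12347 = 4×2593 + 1975
2593 = 1×1975 + 618
1975 = 3×618 + 121
618 = 5×121 + 13
121 = 9×13 + 4
13 = 3×4 + 1
4 = 4×1 + 0
The gcd is 1. Working backward:
1 = 13 − 3·4
1 = −3·121 + 28·13
1 = 28·618 − 143·121
1 = −143·1975 + 457·618
1 = 457·2593 − 600·1975
1 = −600·12347 + 2857·2593
1 = 2857·39634 − 9171·12347
1 = −9171·289785 + 67054·39634
1 = 67054·329419 − 76225·289785
So 289785·(-76225) ≡ 1 (mod 329419), and -76225 ≡ 253194 (mod 329419).

253194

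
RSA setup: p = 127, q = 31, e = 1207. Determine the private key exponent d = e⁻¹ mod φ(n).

523

φ(n) = (p−1)(q−1) = 126·30 = 3780.
Need d with 1207·d ≡ 1 (mod 3780). Apply the extended Euclidean algorithm:
3780 = 3×1207 + 159
1207 = 7×159 + 94
159 = 1×94 + 65
94 = 1×65 + 29
65 = 2×29 + 7
29 = 4×7 + 1
7 = 7×1 + 0
Back-substitute:
1 = 29 − 4·7
1 = −4·65 + 9·29
1 = 9·94 − 13·65
1 = −13·159 + 22·94
1 = 22·1207 − 167·159
1 = −167·3780 + 523·1207
So 1207·523 ≡ 1 (mod 3780), hence d = 523.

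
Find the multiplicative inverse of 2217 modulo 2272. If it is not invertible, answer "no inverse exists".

Extended Euclidean algorithm:
2272 = 1*2217 + 55
2217 = 40*55 + 17
55 = 3*17 + 4
17 = 4*4 + 1
4 = 4*1 + 0
The gcd is 1. Working backward:
1 = 17 − 4·4
1 = −4·55 + 13·17
1 = 13·2217 − 524·55
1 = −524·2272 + 537·2217
So 2217·537 ≡ 1 (mod 2272).

537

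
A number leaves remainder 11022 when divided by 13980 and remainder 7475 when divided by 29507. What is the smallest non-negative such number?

Write x = 11022 + 13980·k. Then 13980·k ≡ 7475 − 11022 ≡ 25960 (mod 29507).
Need 13980⁻¹ mod 29507. Extended Euclid on (29507, 13980):
29507 = 2·13980 + 1547
13980 = 9·1547 + 57
1547 = 27·57 + 8
57 = 7·8 + 1
8 = 8·1 + 0
Back-substitute:
1 = 57 − 7·8
1 = −7·1547 + 190·57
1 = 190·13980 − 1717·1547
1 = −1717·29507 + 3624·13980
13980⁻¹ ≡ 3624 (mod 29507), so k ≡ 3624·25960 ≡ 10724 (mod 29507).
x = 11022 + 13980·10724 = 149932542.

149932542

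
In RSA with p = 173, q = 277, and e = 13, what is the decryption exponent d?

φ(n) = (p−1)(q−1) = 172·276 = 47472.
Need d with 13·d ≡ 1 (mod 47472). Apply the extended Euclidean algorithm:
47472 = 3651×13 + 9
13 = 1×9 + 4
9 = 2×4 + 1
4 = 4×1 + 0
Back-substitute:
1 = 9 − 2·4
1 = −2·13 + 3·9
1 = 3·47472 − 10955·13
So 13·(-10955) ≡ 1 (mod 47472), hence d ≡ -10955 ≡ 36517 (mod 47472).

36517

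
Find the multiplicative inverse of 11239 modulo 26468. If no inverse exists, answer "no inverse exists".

gcd(26468, 11239) by repeated division:
26468 = 2*11239 + 3990
11239 = 2*3990 + 3259
3990 = 1*3259 + 731
3259 = 4*731 + 335
731 = 2*335 + 61
335 = 5*61 + 30
61 = 2*30 + 1
30 = 30*1 + 0
Since gcd(11239, 26468) = 1, back-substitute to write 1 as a combination:
1 = 61 − 2·30
1 = −2·335 + 11·61
1 = 11·731 − 24·335
1 = −24·3259 + 107·731
1 = 107·3990 − 131·3259
1 = −131·11239 + 369·3990
1 = 369·26468 − 869·11239
Hence 11239⁻¹ ≡ -869 ≡ 25599 (mod 26468).

25599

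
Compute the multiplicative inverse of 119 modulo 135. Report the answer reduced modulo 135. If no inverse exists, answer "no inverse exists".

59

Extended Euclidean algorithm:
135 = 1*119 + 16
119 = 7*16 + 7
16 = 2*7 + 2
7 = 3*2 + 1
2 = 2*1 + 0
The gcd is 1. Working backward:
1 = 7 − 3·2
1 = −3·16 + 7·7
1 = 7·119 − 52·16
1 = −52·135 + 59·119
So 119·59 ≡ 1 (mod 135).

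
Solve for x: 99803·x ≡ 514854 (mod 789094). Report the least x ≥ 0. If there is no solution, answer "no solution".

524136

First find gcd(99803, 789094):
789094 = 7·99803 + 90473
99803 = 1·90473 + 9330
90473 = 9·9330 + 6503
9330 = 1·6503 + 2827
6503 = 2·2827 + 849
2827 = 3·849 + 280
849 = 3·280 + 9
280 = 31·9 + 1
9 = 9·1 + 0
gcd = 1, so a unique solution mod 789094 exists.
Back-substitute for the Bézout coefficients:
1 = 280 − 31·9
1 = −31·849 + 94·280
1 = 94·2827 − 313·849
1 = −313·6503 + 720·2827
1 = 720·9330 − 1033·6503
1 = −1033·90473 + 10017·9330
1 = 10017·99803 − 11050·90473
1 = −11050·789094 + 87367·99803
So 99803·(87367) ≡ 1 (mod 789094), giving 99803⁻¹ ≡ 87367.
x ≡ 99803⁻¹·514854 ≡ 87367·514854 ≡ 524136 (mod 789094).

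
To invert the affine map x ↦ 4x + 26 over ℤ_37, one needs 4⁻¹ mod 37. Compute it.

28

Extended Euclidean algorithm:
37 = 9*4 + 1
4 = 4*1 + 0
The gcd is 1. Working backward:
1 = 37 − 9·4
Thus 4·(-9) ≡ 1 (mod 37); reducing, -9 mod 37 = 28.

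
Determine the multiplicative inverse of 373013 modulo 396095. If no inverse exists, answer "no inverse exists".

Extended Euclidean algorithm:
396095 = 1·373013 + 23082
373013 = 16·23082 + 3701
23082 = 6·3701 + 876
3701 = 4·876 + 197
876 = 4·197 + 88
197 = 2·88 + 21
88 = 4·21 + 4
21 = 5·4 + 1
4 = 4·1 + 0
The gcd is 1. Working backward:
1 = 21 − 5·4
1 = −5·88 + 21·21
1 = 21·197 − 47·88
1 = −47·876 + 209·197
1 = 209·3701 − 883·876
1 = −883·23082 + 5507·3701
1 = 5507·373013 − 88995·23082
1 = −88995·396095 + 94502·373013
So 373013·94502 ≡ 1 (mod 396095).

94502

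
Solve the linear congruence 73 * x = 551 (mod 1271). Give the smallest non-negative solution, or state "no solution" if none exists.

First find gcd(73, 1271):
1271 = 17·73 + 30
73 = 2·30 + 13
30 = 2·13 + 4
13 = 3·4 + 1
4 = 4·1 + 0
gcd = 1, so a unique solution mod 1271 exists.
Back-substitute for the Bézout coefficients:
1 = 13 − 3·4
1 = −3·30 + 7·13
1 = 7·73 − 17·30
1 = −17·1271 + 296·73
So 73·(296) ≡ 1 (mod 1271), giving 73⁻¹ ≡ 296.
x ≡ 73⁻¹·551 ≡ 296·551 ≡ 408 (mod 1271).

408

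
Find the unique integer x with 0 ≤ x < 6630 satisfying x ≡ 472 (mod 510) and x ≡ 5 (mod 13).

Write x = 472 + 510·k. Then 510·k ≡ 5 − 472 ≡ 1 (mod 13).
Need 510⁻¹ mod 13. Extended Euclid on (13, 3):
13 = 4·3 + 1
3 = 3·1 + 0
Back-substitute:
1 = 13 − 4·3
510⁻¹ ≡ 9 (mod 13), so k ≡ 9·1 ≡ 9 (mod 13).
x = 472 + 510·9 = 5062.

5062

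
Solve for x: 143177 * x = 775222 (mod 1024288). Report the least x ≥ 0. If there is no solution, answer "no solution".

First find gcd(143177, 1024288):
1024288 = 7×143177 + 22049
143177 = 6×22049 + 10883
22049 = 2×10883 + 283
10883 = 38×283 + 129
283 = 2×129 + 25
129 = 5×25 + 4
25 = 6×4 + 1
4 = 4×1 + 0
gcd = 1, so a unique solution mod 1024288 exists.
Back-substitute for the Bézout coefficients:
1 = 25 − 6·4
1 = −6·129 + 31·25
1 = 31·283 − 68·129
1 = −68·10883 + 2615·283
1 = 2615·22049 − 5298·10883
1 = −5298·143177 + 34403·22049
1 = 34403·1024288 − 246119·143177
So 143177·(-246119) ≡ 1 (mod 1024288), giving 143177⁻¹ ≡ 778169.
x ≡ 143177⁻¹·775222 ≡ 778169·775222 ≡ 335206 (mod 1024288).

335206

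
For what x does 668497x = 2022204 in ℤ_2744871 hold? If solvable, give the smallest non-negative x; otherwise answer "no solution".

First find gcd(668497, 2744871):
2744871 = 4·668497 + 70883
668497 = 9·70883 + 30550
70883 = 2·30550 + 9783
30550 = 3·9783 + 1201
9783 = 8·1201 + 175
1201 = 6·175 + 151
175 = 1·151 + 24
151 = 6·24 + 7
24 = 3·7 + 3
7 = 2·3 + 1
3 = 3·1 + 0
gcd = 1, so a unique solution mod 2744871 exists.
Back-substitute for the Bézout coefficients:
1 = 7 − 2·3
1 = −2·24 + 7·7
1 = 7·151 − 44·24
1 = −44·175 + 51·151
1 = 51·1201 − 350·175
1 = −350·9783 + 2851·1201
1 = 2851·30550 − 8903·9783
1 = −8903·70883 + 20657·30550
1 = 20657·668497 − 194816·70883
1 = −194816·2744871 + 799921·668497
So 668497·(799921) ≡ 1 (mod 2744871), giving 668497⁻¹ ≡ 799921.
x ≡ 668497⁻¹·2022204 ≡ 799921·2022204 ≡ 1557906 (mod 2744871).

1557906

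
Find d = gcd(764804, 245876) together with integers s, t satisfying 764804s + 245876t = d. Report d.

4

Euclidean algorithm:
764804 = 3×245876 + 27176
245876 = 9×27176 + 1292
27176 = 21×1292 + 44
1292 = 29×44 + 16
44 = 2×16 + 12
16 = 1×12 + 4
12 = 3×4 + 0
gcd(764804, 245876) = 4.
Back-substituting:
4 = 16 − 12
4 = −44 + 3·16
4 = 3·1292 − 88·44
4 = −88·27176 + 1851·1292
4 = 1851·245876 − 16747·27176
4 = −16747·764804 + 52092·245876
So 4 = (-16747)·764804 + (52092)·245876.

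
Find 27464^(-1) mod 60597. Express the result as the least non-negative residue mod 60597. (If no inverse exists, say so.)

59015

Run Euclid on (60597, 27464):
60597 = 2*27464 + 5669
27464 = 4*5669 + 4788
5669 = 1*4788 + 881
4788 = 5*881 + 383
881 = 2*383 + 115
383 = 3*115 + 38
115 = 3*38 + 1
38 = 38*1 + 0
gcd = 1, so the inverse exists. Back-substitute:
1 = 115 − 3·38
1 = −3·383 + 10·115
1 = 10·881 − 23·383
1 = −23·4788 + 125·881
1 = 125·5669 − 148·4788
1 = −148·27464 + 717·5669
1 = 717·60597 − 1582·27464
Thus 27464·(-1582) ≡ 1 (mod 60597); reducing, -1582 mod 60597 = 59015.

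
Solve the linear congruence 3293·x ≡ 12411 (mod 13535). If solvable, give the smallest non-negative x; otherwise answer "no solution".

8812

First find gcd(3293, 13535):
13535 = 4*3293 + 363
3293 = 9*363 + 26
363 = 13*26 + 25
26 = 1*25 + 1
25 = 25*1 + 0
gcd = 1, so a unique solution mod 13535 exists.
Back-substitute for the Bézout coefficients:
1 = 26 − 25
1 = −363 + 14·26
1 = 14·3293 − 127·363
1 = −127·13535 + 522·3293
So 3293·(522) ≡ 1 (mod 13535), giving 3293⁻¹ ≡ 522.
x ≡ 3293⁻¹·12411 ≡ 522·12411 ≡ 8812 (mod 13535).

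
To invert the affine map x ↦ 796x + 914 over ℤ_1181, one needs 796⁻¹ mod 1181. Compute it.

954

Apply the Euclidean algorithm to 1181 and 796:
1181 = 1×796 + 385
796 = 2×385 + 26
385 = 14×26 + 21
26 = 1×21 + 5
21 = 4×5 + 1
5 = 5×1 + 0
gcd = 1, so the inverse exists. Back-substitute:
1 = 21 − 4·5
1 = −4·26 + 5·21
1 = 5·385 − 74·26
1 = −74·796 + 153·385
1 = 153·1181 − 227·796
So 796·(-227) ≡ 1 (mod 1181), and -227 ≡ 954 (mod 1181).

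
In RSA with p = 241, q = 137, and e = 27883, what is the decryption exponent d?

19267

φ(n) = (p−1)(q−1) = 240·136 = 32640.
Need d with 27883·d ≡ 1 (mod 32640). Apply the extended Euclidean algorithm:
32640 = 1·27883 + 4757
27883 = 5·4757 + 4098
4757 = 1·4098 + 659
4098 = 6·659 + 144
659 = 4·144 + 83
144 = 1·83 + 61
83 = 1·61 + 22
61 = 2·22 + 17
22 = 1·17 + 5
17 = 3·5 + 2
5 = 2·2 + 1
2 = 2·1 + 0
Back-substitute:
1 = 5 − 2·2
1 = −2·17 + 7·5
1 = 7·22 − 9·17
1 = −9·61 + 25·22
1 = 25·83 − 34·61
1 = −34·144 + 59·83
1 = 59·659 − 270·144
1 = −270·4098 + 1679·659
1 = 1679·4757 − 1949·4098
1 = −1949·27883 + 11424·4757
1 = 11424·32640 − 13373·27883
So 27883·(-13373) ≡ 1 (mod 32640), hence d ≡ -13373 ≡ 19267 (mod 32640).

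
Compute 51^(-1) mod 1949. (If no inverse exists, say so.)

gcd(1949, 51) by repeated division:
1949 = 38·51 + 11
51 = 4·11 + 7
11 = 1·7 + 4
7 = 1·4 + 3
4 = 1·3 + 1
3 = 3·1 + 0
gcd = 1, so the inverse exists. Back-substitute:
1 = 4 − 3
1 = −7 + 2·4
1 = 2·11 − 3·7
1 = −3·51 + 14·11
1 = 14·1949 − 535·51
So 51·(-535) ≡ 1 (mod 1949), and -535 ≡ 1414 (mod 1949).

1414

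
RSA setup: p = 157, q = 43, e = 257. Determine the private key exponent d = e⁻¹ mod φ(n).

φ(n) = (p−1)(q−1) = 156·42 = 6552.
Need d with 257·d ≡ 1 (mod 6552). Apply the extended Euclidean algorithm:
6552 = 25×257 + 127
257 = 2×127 + 3
127 = 42×3 + 1
3 = 3×1 + 0
Back-substitute:
1 = 127 − 42·3
1 = −42·257 + 85·127
1 = 85·6552 − 2167·257
So 257·(-2167) ≡ 1 (mod 6552), hence d ≡ -2167 ≡ 4385 (mod 6552).

4385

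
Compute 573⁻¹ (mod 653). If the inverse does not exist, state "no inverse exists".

302

Extended Euclidean algorithm:
653 = 1*573 + 80
573 = 7*80 + 13
80 = 6*13 + 2
13 = 6*2 + 1
2 = 2*1 + 0
Since gcd(573, 653) = 1, back-substitute to write 1 as a combination:
1 = 13 − 6·2
1 = −6·80 + 37·13
1 = 37·573 − 265·80
1 = −265·653 + 302·573
So 573·302 ≡ 1 (mod 653).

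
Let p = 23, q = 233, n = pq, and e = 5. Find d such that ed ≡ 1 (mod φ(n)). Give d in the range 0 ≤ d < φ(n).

1021

φ(n) = (p−1)(q−1) = 22·232 = 5104.
Need d with 5·d ≡ 1 (mod 5104). Apply the extended Euclidean algorithm:
5104 = 1020·5 + 4
5 = 1·4 + 1
4 = 4·1 + 0
Back-substitute:
1 = 5 − 4
1 = −5104 + 1021·5
So 5·1021 ≡ 1 (mod 5104), hence d = 1021.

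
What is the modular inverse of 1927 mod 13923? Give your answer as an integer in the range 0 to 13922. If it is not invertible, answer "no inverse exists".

802

Run Euclid on (13923, 1927):
13923 = 7·1927 + 434
1927 = 4·434 + 191
434 = 2·191 + 52
191 = 3·52 + 35
52 = 1·35 + 17
35 = 2·17 + 1
17 = 17·1 + 0
Since gcd(1927, 13923) = 1, back-substitute to write 1 as a combination:
1 = 35 − 2·17
1 = −2·52 + 3·35
1 = 3·191 − 11·52
1 = −11·434 + 25·191
1 = 25·1927 − 111·434
1 = −111·13923 + 802·1927
So 1927·802 ≡ 1 (mod 13923).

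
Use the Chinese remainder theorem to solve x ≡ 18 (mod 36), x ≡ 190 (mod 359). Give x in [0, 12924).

Write x = 18 + 36·k. Then 36·k ≡ 190 − 18 ≡ 172 (mod 359).
Need 36⁻¹ mod 359. Extended Euclid on (359, 36):
359 = 9*36 + 35
36 = 1*35 + 1
35 = 35*1 + 0
Back-substitute:
1 = 36 − 35
1 = −359 + 10·36
36⁻¹ ≡ 10 (mod 359), so k ≡ 10·172 ≡ 284 (mod 359).
x = 18 + 36·284 = 10242.

10242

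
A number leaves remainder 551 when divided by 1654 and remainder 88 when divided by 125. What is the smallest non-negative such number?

Write x = 551 + 1654·k. Then 1654·k ≡ 88 − 551 ≡ 37 (mod 125).
Need 1654⁻¹ mod 125. Extended Euclid on (125, 29):
125 = 4*29 + 9
29 = 3*9 + 2
9 = 4*2 + 1
2 = 2*1 + 0
Back-substitute:
1 = 9 − 4·2
1 = −4·29 + 13·9
1 = 13·125 − 56·29
1654⁻¹ ≡ 69 (mod 125), so k ≡ 69·37 ≡ 53 (mod 125).
x = 551 + 1654·53 = 88213.

88213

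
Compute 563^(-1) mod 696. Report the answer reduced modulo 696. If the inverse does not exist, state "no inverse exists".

539

gcd(696, 563) by repeated division:
696 = 1×563 + 133
563 = 4×133 + 31
133 = 4×31 + 9
31 = 3×9 + 4
9 = 2×4 + 1
4 = 4×1 + 0
Since gcd(563, 696) = 1, back-substitute to write 1 as a combination:
1 = 9 − 2·4
1 = −2·31 + 7·9
1 = 7·133 − 30·31
1 = −30·563 + 127·133
1 = 127·696 − 157·563
Hence 563⁻¹ ≡ -157 ≡ 539 (mod 696).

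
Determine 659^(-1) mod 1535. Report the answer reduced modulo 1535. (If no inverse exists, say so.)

1344

Extended Euclidean algorithm:
1535 = 2×659 + 217
659 = 3×217 + 8
217 = 27×8 + 1
8 = 8×1 + 0
Since gcd(659, 1535) = 1, back-substitute to write 1 as a combination:
1 = 217 − 27·8
1 = −27·659 + 82·217
1 = 82·1535 − 191·659
So 659·(-191) ≡ 1 (mod 1535), and -191 ≡ 1344 (mod 1535).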